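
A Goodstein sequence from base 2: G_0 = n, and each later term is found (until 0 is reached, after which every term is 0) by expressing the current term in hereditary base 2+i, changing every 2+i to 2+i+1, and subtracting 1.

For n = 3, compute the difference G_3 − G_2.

-1

G_0=3  [base 2] 2 + 1  →[2↦3]→  3 + 1 = 4  −1 ⇒ G_1=3
G_1=3  [base 3] 3  →[3↦4]→  4 = 4  −1 ⇒ G_2=3
G_2=3  [base 4] 3  →[4↦5]→  3 = 3  −1 ⇒ G_3=2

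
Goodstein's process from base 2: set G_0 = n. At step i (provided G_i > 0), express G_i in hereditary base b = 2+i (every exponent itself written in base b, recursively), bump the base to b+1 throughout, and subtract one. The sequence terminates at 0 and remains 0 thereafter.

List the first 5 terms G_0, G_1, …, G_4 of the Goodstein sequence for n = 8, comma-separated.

[0] 8 ≡ 2^(2 + 1) (base 2). Lift 3: 81. −1: 80.
[1] 80 ≡ 2·3^3 + 2·3^2 + 2·3 + 2 (base 3). Lift 4: 554. −1: 553.
[2] 553 ≡ 2·4^4 + 2·4^2 + 2·4 + 1 (base 4). Lift 5: 6311. −1: 6310.
[3] 6310 ≡ 2·5^5 + 2·5^2 + 2·5 (base 5). Lift 6: 93396. −1: 93395.

8, 80, 553, 6310, 93395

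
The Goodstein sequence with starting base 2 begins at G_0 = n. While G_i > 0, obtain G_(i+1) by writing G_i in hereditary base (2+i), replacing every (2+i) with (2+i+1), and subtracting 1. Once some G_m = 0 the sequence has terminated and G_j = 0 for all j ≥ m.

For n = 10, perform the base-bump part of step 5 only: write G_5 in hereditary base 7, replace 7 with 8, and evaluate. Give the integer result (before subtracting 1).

84073324

10 —HB2→ 2^(2 + 1) + 2 —bump→ 3^(3 + 1) + 3 = 84 —(−1)→ 83
83 —HB3→ 3^(3 + 1) + 2 —bump→ 4^(4 + 1) + 2 = 1026 —(−1)→ 1025
1025 —HB4→ 4^(4 + 1) + 1 —bump→ 5^(5 + 1) + 1 = 15626 —(−1)→ 15625
15625 —HB5→ 5^(5 + 1) —bump→ 6^(6 + 1) = 279936 —(−1)→ 279935
279935 —HB6→ 5·6^6 + 5·6^5 + 5·6^4 + 5·6^3 + 5·6^2 + 5·6 + 5 —bump→ 5·7^7 + 5·7^5 + 5·7^4 + 5·7^3 + 5·7^2 + 5·7 + 5 = 4215755 —(−1)→ 4215754
4215754 —HB7→ 5·7^7 + 5·7^5 + 5·7^4 + 5·7^3 + 5·7^2 + 5·7 + 4 —bump→ 5·8^8 + 5·8^5 + 5·8^4 + 5·8^3 + 5·8^2 + 5·8 + 4 = 84073324 —(−1)→ 84073323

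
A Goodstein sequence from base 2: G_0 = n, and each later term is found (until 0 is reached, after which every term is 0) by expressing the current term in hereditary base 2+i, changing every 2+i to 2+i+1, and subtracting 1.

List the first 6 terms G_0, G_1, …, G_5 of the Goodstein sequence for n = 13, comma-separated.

13, 108, 1279, 16092, 280711, 5765998

G_0 = 13. HB_2(13) = 2^(2 + 1) + 2^2 + 1. Bump = 109. G_1 = 108.
G_1 = 108. HB_3(108) = 3^(3 + 1) + 3^3. Bump = 1280. G_2 = 1279.
G_2 = 1279. HB_4(1279) = 4^(4 + 1) + 3·4^3 + 3·4^2 + 3·4 + 3. Bump = 16093. G_3 = 16092.
G_3 = 16092. HB_5(16092) = 5^(5 + 1) + 3·5^3 + 3·5^2 + 3·5 + 2. Bump = 280712. G_4 = 280711.
G_4 = 280711. HB_6(280711) = 6^(6 + 1) + 3·6^3 + 3·6^2 + 3·6 + 1. Bump = 5765999. G_5 = 5765998.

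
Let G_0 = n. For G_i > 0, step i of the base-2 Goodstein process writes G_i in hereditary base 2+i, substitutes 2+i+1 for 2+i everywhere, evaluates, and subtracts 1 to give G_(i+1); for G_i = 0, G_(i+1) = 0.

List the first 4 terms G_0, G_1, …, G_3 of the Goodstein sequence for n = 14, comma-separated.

base 2: 14 = 2^(2 + 1) + 2^2 + 2; at 3: 3^(3 + 1) + 3^3 + 3 = 111; next = 110
base 3: 110 = 3^(3 + 1) + 3^3 + 2; at 4: 4^(4 + 1) + 4^4 + 2 = 1282; next = 1281
base 4: 1281 = 4^(4 + 1) + 4^4 + 1; at 5: 5^(5 + 1) + 5^5 + 1 = 18751; next = 18750

14, 110, 1281, 18750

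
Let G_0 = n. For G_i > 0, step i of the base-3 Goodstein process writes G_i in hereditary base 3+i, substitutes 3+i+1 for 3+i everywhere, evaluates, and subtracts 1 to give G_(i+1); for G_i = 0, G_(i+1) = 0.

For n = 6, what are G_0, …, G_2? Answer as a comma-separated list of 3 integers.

6, 7, 7

G_0=6  [base 3] 2·3  →[3↦4]→  2·4 = 8  −1 ⇒ G_1=7
G_1=7  [base 4] 4 + 3  →[4↦5]→  5 + 3 = 8  −1 ⇒ G_2=7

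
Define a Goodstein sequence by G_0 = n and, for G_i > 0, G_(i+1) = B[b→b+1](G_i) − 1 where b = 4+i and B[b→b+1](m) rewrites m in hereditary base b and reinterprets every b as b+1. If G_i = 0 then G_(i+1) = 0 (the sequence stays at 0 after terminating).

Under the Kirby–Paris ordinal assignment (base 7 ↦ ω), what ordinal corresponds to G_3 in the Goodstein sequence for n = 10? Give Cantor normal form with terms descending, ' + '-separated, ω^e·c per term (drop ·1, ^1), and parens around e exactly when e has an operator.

ω + 6

G_0 = 10. HB_4(10) = 2·4 + 2. Bump = 12. G_1 = 11.
G_1 = 11. HB_5(11) = 2·5 + 1. Bump = 13. G_2 = 12.
G_2 = 12. HB_6(12) = 2·6. Bump = 14. G_3 = 13.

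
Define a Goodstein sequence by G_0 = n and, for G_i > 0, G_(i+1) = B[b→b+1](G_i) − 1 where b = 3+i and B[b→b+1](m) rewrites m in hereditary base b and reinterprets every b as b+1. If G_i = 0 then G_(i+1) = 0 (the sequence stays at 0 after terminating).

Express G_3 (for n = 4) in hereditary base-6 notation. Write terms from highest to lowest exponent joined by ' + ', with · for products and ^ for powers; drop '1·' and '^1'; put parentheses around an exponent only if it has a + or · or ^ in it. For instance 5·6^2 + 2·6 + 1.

3

[0] 4 ≡ 3 + 1 (base 3). Lift 4: 5. −1: 4.
[1] 4 ≡ 4 (base 4). Lift 5: 5. −1: 4.
[2] 4 ≡ 4 (base 5). Lift 6: 4. −1: 3.
[3] 3 ≡ 3 (base 6). Lift 7: 3. −1: 2.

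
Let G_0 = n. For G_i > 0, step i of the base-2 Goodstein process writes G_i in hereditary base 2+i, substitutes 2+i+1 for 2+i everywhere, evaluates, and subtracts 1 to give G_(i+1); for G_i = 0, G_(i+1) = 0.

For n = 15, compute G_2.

1283

step 0: 15 = 2^(2 + 1) + 2^2 + 2 + 1; sub 3 for 2: 3^(3 + 1) + 3^3 + 3 + 1; = 112; G_1 = 112−1 = 111
step 1: 111 = 3^(3 + 1) + 3^3 + 3; sub 4 for 3: 4^(4 + 1) + 4^4 + 4; = 1284; G_2 = 1284−1 = 1283
step 2: 1283 = 4^(4 + 1) + 4^4 + 3; sub 5 for 4: 5^(5 + 1) + 5^5 + 3; = 18753; G_3 = 18753−1 = 18752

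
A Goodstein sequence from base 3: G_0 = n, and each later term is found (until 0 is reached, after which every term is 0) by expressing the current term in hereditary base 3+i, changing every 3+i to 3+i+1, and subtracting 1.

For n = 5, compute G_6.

G_0=5  [base 3] 3 + 2  →[3↦4]→  4 + 2 = 6  −1 ⇒ G_1=5
G_1=5  [base 4] 4 + 1  →[4↦5]→  5 + 1 = 6  −1 ⇒ G_2=5
G_2=5  [base 5] 5  →[5↦6]→  6 = 6  −1 ⇒ G_3=5
G_3=5  [base 6] 5  →[6↦7]→  5 = 5  −1 ⇒ G_4=4
G_4=4  [base 7] 4  →[7↦8]→  4 = 4  −1 ⇒ G_5=3
G_5=3  [base 8] 3  →[8↦9]→  3 = 3  −1 ⇒ G_6=2
G_6=2  [base 9] 2  →[9↦10]→  2 = 2  −1 ⇒ G_7=1

2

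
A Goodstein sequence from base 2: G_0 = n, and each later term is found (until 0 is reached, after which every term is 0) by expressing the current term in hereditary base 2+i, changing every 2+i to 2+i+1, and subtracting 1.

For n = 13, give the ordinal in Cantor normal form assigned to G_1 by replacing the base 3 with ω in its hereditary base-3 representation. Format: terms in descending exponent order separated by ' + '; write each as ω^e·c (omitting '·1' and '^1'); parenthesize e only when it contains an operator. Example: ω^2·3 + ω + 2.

(0) 13|_2 = 2^(2 + 1) + 2^2 + 1 ↦ 3^(3 + 1) + 3^3 + 1|_3 = 109 ⇒ 108
(1) 108|_3 = 3^(3 + 1) + 3^3 ↦ 4^(4 + 1) + 4^4|_4 = 1280 ⇒ 1279

ω^(ω + 1) + ω^ω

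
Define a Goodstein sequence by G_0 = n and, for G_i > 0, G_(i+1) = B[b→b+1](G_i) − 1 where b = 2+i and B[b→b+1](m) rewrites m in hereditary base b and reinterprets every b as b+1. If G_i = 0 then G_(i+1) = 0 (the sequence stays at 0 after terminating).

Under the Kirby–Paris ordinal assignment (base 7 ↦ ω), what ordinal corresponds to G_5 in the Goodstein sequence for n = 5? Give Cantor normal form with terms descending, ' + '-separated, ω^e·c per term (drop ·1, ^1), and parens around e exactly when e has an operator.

G_0 = 5. HB_2(5) = 2^2 + 1. Bump = 28. G_1 = 27.
G_1 = 27. HB_3(27) = 3^3. Bump = 256. G_2 = 255.
G_2 = 255. HB_4(255) = 3·4^3 + 3·4^2 + 3·4 + 3. Bump = 468. G_3 = 467.
G_3 = 467. HB_5(467) = 3·5^3 + 3·5^2 + 3·5 + 2. Bump = 776. G_4 = 775.
G_4 = 775. HB_6(775) = 3·6^3 + 3·6^2 + 3·6 + 1. Bump = 1198. G_5 = 1197.

ω^3·3 + ω^2·3 + ω·3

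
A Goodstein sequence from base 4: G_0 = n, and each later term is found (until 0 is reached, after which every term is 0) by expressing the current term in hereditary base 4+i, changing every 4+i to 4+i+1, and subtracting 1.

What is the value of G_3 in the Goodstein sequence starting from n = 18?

48

18 —HB4→ 4^2 + 2 —bump→ 5^2 + 2 = 27 —(−1)→ 26
26 —HB5→ 5^2 + 1 —bump→ 6^2 + 1 = 37 —(−1)→ 36
36 —HB6→ 6^2 —bump→ 7^2 = 49 —(−1)→ 48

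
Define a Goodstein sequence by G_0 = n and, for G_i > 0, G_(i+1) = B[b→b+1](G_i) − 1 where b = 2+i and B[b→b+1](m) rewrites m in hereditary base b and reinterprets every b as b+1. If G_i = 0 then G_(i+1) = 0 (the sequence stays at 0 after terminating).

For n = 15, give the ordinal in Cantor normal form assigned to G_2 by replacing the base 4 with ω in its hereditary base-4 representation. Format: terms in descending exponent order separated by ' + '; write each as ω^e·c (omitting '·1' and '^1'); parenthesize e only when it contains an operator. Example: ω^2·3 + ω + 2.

ω^(ω + 1) + ω^ω + 3

i=0: 15 = 2^(2 + 1) + 2^2 + 2 + 1 (b=2); 2→3: 3^(3 + 1) + 3^3 + 3 + 1 = 112; 112−1 = 111
i=1: 111 = 3^(3 + 1) + 3^3 + 3 (b=3); 3→4: 4^(4 + 1) + 4^4 + 4 = 1284; 1284−1 = 1283
i=2: 1283 = 4^(4 + 1) + 4^4 + 3 (b=4); 4→5: 5^(5 + 1) + 5^5 + 3 = 18753; 18753−1 = 18752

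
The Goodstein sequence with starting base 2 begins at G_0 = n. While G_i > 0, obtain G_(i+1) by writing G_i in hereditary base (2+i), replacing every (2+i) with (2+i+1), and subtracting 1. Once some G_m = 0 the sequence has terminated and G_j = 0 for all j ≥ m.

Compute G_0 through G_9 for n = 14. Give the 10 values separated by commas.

base 2: 14 = 2^(2 + 1) + 2^2 + 2; at 3: 3^(3 + 1) + 3^3 + 3 = 111; next = 110
base 3: 110 = 3^(3 + 1) + 3^3 + 2; at 4: 4^(4 + 1) + 4^4 + 2 = 1282; next = 1281
base 4: 1281 = 4^(4 + 1) + 4^4 + 1; at 5: 5^(5 + 1) + 5^5 + 1 = 18751; next = 18750
base 5: 18750 = 5^(5 + 1) + 5^5; at 6: 6^(6 + 1) + 6^6 = 326592; next = 326591
base 6: 326591 = 6^(6 + 1) + 5·6^5 + 5·6^4 + 5·6^3 + 5·6^2 + 5·6 + 5; at 7: 7^(7 + 1) + 5·7^5 + 5·7^4 + 5·7^3 + 5·7^2 + 5·7 + 5 = 5862841; next = 5862840
base 7: 5862840 = 7^(7 + 1) + 5·7^5 + 5·7^4 + 5·7^3 + 5·7^2 + 5·7 + 4; at 8: 8^(8 + 1) + 5·8^5 + 5·8^4 + 5·8^3 + 5·8^2 + 5·8 + 4 = 134404972; next = 134404971
base 8: 134404971 = 8^(8 + 1) + 5·8^5 + 5·8^4 + 5·8^3 + 5·8^2 + 5·8 + 3; at 9: 9^(9 + 1) + 5·9^5 + 5·9^4 + 5·9^3 + 5·9^2 + 5·9 + 3 = 3487116549; next = 3487116548
base 9: 3487116548 = 9^(9 + 1) + 5·9^5 + 5·9^4 + 5·9^3 + 5·9^2 + 5·9 + 2; at 10: 10^(10 + 1) + 5·10^5 + 5·10^4 + 5·10^3 + 5·10^2 + 5·10 + 2 = 100000555552; next = 100000555551
base 10: 100000555551 = 10^(10 + 1) + 5·10^5 + 5·10^4 + 5·10^3 + 5·10^2 + 5·10 + 1; at 11: 11^(11 + 1) + 5·11^5 + 5·11^4 + 5·11^3 + 5·11^2 + 5·11 + 1 = 3138429262497; next = 3138429262496

14, 110, 1281, 18750, 326591, 5862840, 134404971, 3487116548, 100000555551, 3138429262496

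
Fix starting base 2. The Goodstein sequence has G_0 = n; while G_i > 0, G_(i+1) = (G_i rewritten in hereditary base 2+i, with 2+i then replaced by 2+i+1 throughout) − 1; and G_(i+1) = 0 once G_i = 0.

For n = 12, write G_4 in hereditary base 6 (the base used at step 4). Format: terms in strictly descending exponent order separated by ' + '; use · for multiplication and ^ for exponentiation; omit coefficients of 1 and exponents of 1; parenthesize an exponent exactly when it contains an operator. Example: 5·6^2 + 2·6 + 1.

12 —HB2→ 2^(2 + 1) + 2^2 —bump→ 3^(3 + 1) + 3^3 = 108 —(−1)→ 107
107 —HB3→ 3^(3 + 1) + 2·3^2 + 2·3 + 2 —bump→ 4^(4 + 1) + 2·4^2 + 2·4 + 2 = 1066 —(−1)→ 1065
1065 —HB4→ 4^(4 + 1) + 2·4^2 + 2·4 + 1 —bump→ 5^(5 + 1) + 2·5^2 + 2·5 + 1 = 15686 —(−1)→ 15685
15685 —HB5→ 5^(5 + 1) + 2·5^2 + 2·5 —bump→ 6^(6 + 1) + 2·6^2 + 2·6 = 280020 —(−1)→ 280019
280019 —HB6→ 6^(6 + 1) + 2·6^2 + 6 + 5 —bump→ 7^(7 + 1) + 2·7^2 + 7 + 5 = 5764911 —(−1)→ 5764910

6^(6 + 1) + 2·6^2 + 6 + 5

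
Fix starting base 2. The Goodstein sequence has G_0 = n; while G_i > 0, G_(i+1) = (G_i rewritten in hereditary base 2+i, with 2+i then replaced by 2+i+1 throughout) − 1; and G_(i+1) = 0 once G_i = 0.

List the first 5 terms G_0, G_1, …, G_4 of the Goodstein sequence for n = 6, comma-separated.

6, 29, 257, 3125, 46655

G_0 = 6. HB_2(6) = 2^2 + 2. Bump = 30. G_1 = 29.
G_1 = 29. HB_3(29) = 3^3 + 2. Bump = 258. G_2 = 257.
G_2 = 257. HB_4(257) = 4^4 + 1. Bump = 3126. G_3 = 3125.
G_3 = 3125. HB_5(3125) = 5^5. Bump = 46656. G_4 = 46655.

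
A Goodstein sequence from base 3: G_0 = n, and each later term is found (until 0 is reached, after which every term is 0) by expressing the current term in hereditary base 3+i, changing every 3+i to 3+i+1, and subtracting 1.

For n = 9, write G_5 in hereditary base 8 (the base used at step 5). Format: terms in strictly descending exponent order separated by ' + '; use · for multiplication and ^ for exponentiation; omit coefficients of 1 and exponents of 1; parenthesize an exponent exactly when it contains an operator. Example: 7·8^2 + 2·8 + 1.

G_0=9  [base 3] 3^2  →[3↦4]→  4^2 = 16  −1 ⇒ G_1=15
G_1=15  [base 4] 3·4 + 3  →[4↦5]→  3·5 + 3 = 18  −1 ⇒ G_2=17
G_2=17  [base 5] 3·5 + 2  →[5↦6]→  3·6 + 2 = 20  −1 ⇒ G_3=19
G_3=19  [base 6] 3·6 + 1  →[6↦7]→  3·7 + 1 = 22  −1 ⇒ G_4=21
G_4=21  [base 7] 3·7  →[7↦8]→  3·8 = 24  −1 ⇒ G_5=23
G_5=23  [base 8] 2·8 + 7  →[8↦9]→  2·9 + 7 = 25  −1 ⇒ G_6=24

2·8 + 7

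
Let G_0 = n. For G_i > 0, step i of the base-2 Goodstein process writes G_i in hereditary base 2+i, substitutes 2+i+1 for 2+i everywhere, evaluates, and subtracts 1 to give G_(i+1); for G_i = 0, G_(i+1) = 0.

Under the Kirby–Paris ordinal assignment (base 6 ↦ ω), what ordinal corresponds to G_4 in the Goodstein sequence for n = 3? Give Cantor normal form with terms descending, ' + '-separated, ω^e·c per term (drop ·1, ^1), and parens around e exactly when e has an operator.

(0) 3|_2 = 2 + 1 ↦ 3 + 1|_3 = 4 ⇒ 3
(1) 3|_3 = 3 ↦ 4|_4 = 4 ⇒ 3
(2) 3|_4 = 3 ↦ 3|_5 = 3 ⇒ 2
(3) 2|_5 = 2 ↦ 2|_6 = 2 ⇒ 1
(4) 1|_6 = 1 ↦ 1|_7 = 1 ⇒ 0

1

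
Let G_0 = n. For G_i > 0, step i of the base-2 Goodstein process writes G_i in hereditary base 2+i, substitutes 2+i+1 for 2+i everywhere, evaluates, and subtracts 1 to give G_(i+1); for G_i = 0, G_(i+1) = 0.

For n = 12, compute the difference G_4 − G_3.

i=0: 12 = 2^(2 + 1) + 2^2 (b=2); 2→3: 3^(3 + 1) + 3^3 = 108; 108−1 = 107
i=1: 107 = 3^(3 + 1) + 2·3^2 + 2·3 + 2 (b=3); 3→4: 4^(4 + 1) + 2·4^2 + 2·4 + 2 = 1066; 1066−1 = 1065
i=2: 1065 = 4^(4 + 1) + 2·4^2 + 2·4 + 1 (b=4); 4→5: 5^(5 + 1) + 2·5^2 + 2·5 + 1 = 15686; 15686−1 = 15685
i=3: 15685 = 5^(5 + 1) + 2·5^2 + 2·5 (b=5); 5→6: 6^(6 + 1) + 2·6^2 + 2·6 = 280020; 280020−1 = 280019

264334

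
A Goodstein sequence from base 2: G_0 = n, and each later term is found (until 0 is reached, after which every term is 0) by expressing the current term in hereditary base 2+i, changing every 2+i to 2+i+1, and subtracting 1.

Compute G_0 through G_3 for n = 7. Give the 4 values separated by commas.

base 2: 7 = 2^2 + 2 + 1; at 3: 3^3 + 3 + 1 = 31; next = 30
base 3: 30 = 3^3 + 3; at 4: 4^4 + 4 = 260; next = 259
base 4: 259 = 4^4 + 3; at 5: 5^5 + 3 = 3128; next = 3127

7, 30, 259, 3127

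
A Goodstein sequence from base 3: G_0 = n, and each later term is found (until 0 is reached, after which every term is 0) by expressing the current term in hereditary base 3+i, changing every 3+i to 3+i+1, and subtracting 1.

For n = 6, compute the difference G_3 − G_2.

0

6 —HB3→ 2·3 —bump→ 2·4 = 8 —(−1)→ 7
7 —HB4→ 4 + 3 —bump→ 5 + 3 = 8 —(−1)→ 7
7 —HB5→ 5 + 2 —bump→ 6 + 2 = 8 —(−1)→ 7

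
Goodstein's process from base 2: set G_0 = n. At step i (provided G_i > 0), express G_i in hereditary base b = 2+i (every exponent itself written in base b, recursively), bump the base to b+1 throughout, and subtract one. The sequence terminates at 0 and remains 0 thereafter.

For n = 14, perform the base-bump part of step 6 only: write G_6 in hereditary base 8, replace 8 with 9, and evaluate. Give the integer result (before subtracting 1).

3487116549

(0) 14|_2 = 2^(2 + 1) + 2^2 + 2 ↦ 3^(3 + 1) + 3^3 + 3|_3 = 111 ⇒ 110
(1) 110|_3 = 3^(3 + 1) + 3^3 + 2 ↦ 4^(4 + 1) + 4^4 + 2|_4 = 1282 ⇒ 1281
(2) 1281|_4 = 4^(4 + 1) + 4^4 + 1 ↦ 5^(5 + 1) + 5^5 + 1|_5 = 18751 ⇒ 18750
(3) 18750|_5 = 5^(5 + 1) + 5^5 ↦ 6^(6 + 1) + 6^6|_6 = 326592 ⇒ 326591
(4) 326591|_6 = 6^(6 + 1) + 5·6^5 + 5·6^4 + 5·6^3 + 5·6^2 + 5·6 + 5 ↦ 7^(7 + 1) + 5·7^5 + 5·7^4 + 5·7^3 + 5·7^2 + 5·7 + 5|_7 = 5862841 ⇒ 5862840
(5) 5862840|_7 = 7^(7 + 1) + 5·7^5 + 5·7^4 + 5·7^3 + 5·7^2 + 5·7 + 4 ↦ 8^(8 + 1) + 5·8^5 + 5·8^4 + 5·8^3 + 5·8^2 + 5·8 + 4|_8 = 134404972 ⇒ 134404971
(6) 134404971|_8 = 8^(8 + 1) + 5·8^5 + 5·8^4 + 5·8^3 + 5·8^2 + 5·8 + 3 ↦ 9^(9 + 1) + 5·9^5 + 5·9^4 + 5·9^3 + 5·9^2 + 5·9 + 3|_9 = 3487116549 ⇒ 3487116548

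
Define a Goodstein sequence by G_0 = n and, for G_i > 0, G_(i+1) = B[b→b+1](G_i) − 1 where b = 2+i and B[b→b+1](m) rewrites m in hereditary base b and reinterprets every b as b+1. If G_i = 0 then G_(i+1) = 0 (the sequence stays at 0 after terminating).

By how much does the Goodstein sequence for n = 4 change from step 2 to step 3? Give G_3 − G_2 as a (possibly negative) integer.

(0) 4|_2 = 2^2 ↦ 3^3|_3 = 27 ⇒ 26
(1) 26|_3 = 2·3^2 + 2·3 + 2 ↦ 2·4^2 + 2·4 + 2|_4 = 42 ⇒ 41
(2) 41|_4 = 2·4^2 + 2·4 + 1 ↦ 2·5^2 + 2·5 + 1|_5 = 61 ⇒ 60

19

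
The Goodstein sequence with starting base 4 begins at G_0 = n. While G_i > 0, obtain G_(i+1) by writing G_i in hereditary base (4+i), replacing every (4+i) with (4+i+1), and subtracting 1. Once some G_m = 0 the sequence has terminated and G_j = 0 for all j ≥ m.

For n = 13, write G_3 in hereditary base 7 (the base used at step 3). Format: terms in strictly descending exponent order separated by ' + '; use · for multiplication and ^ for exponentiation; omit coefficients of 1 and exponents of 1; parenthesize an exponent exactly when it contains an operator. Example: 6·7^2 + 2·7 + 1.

2·7 + 4

G_0=13  [base 4] 3·4 + 1  →[4↦5]→  3·5 + 1 = 16  −1 ⇒ G_1=15
G_1=15  [base 5] 3·5  →[5↦6]→  3·6 = 18  −1 ⇒ G_2=17
G_2=17  [base 6] 2·6 + 5  →[6↦7]→  2·7 + 5 = 19  −1 ⇒ G_3=18
G_3=18  [base 7] 2·7 + 4  →[7↦8]→  2·8 + 4 = 20  −1 ⇒ G_4=19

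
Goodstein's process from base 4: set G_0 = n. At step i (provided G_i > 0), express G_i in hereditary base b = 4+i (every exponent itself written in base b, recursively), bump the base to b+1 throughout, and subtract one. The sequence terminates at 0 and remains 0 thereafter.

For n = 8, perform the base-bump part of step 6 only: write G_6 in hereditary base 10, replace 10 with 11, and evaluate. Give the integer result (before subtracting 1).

9

G_0=8  [base 4] 2·4  →[4↦5]→  2·5 = 10  −1 ⇒ G_1=9
G_1=9  [base 5] 5 + 4  →[5↦6]→  6 + 4 = 10  −1 ⇒ G_2=9
G_2=9  [base 6] 6 + 3  →[6↦7]→  7 + 3 = 10  −1 ⇒ G_3=9
G_3=9  [base 7] 7 + 2  →[7↦8]→  8 + 2 = 10  −1 ⇒ G_4=9
G_4=9  [base 8] 8 + 1  →[8↦9]→  9 + 1 = 10  −1 ⇒ G_5=9
G_5=9  [base 9] 9  →[9↦10]→  10 = 10  −1 ⇒ G_6=9
G_6=9  [base 10] 9  →[10↦11]→  9 = 9  −1 ⇒ G_7=8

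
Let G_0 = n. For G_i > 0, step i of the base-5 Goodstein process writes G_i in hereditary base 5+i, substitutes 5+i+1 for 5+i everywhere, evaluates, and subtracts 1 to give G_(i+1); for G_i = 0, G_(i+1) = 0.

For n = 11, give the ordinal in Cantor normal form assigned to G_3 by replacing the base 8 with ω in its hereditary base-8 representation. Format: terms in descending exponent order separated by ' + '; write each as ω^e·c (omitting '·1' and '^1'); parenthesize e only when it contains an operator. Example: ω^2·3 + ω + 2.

i=0: 11 = 2·5 + 1 (b=5); 5→6: 2·6 + 1 = 13; 13−1 = 12
i=1: 12 = 2·6 (b=6); 6→7: 2·7 = 14; 14−1 = 13
i=2: 13 = 7 + 6 (b=7); 7→8: 8 + 6 = 14; 14−1 = 13
i=3: 13 = 8 + 5 (b=8); 8→9: 9 + 5 = 14; 14−1 = 13

ω + 5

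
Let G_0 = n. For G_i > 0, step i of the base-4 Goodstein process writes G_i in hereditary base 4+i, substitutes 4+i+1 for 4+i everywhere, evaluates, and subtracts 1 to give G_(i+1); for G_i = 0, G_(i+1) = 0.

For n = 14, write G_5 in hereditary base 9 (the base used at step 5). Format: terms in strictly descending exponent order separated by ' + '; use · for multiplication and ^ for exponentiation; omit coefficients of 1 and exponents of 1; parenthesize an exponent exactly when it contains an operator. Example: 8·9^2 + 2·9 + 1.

2·9 + 4

i=0: 14 = 3·4 + 2 (b=4); 4→5: 3·5 + 2 = 17; 17−1 = 16
i=1: 16 = 3·5 + 1 (b=5); 5→6: 3·6 + 1 = 19; 19−1 = 18
i=2: 18 = 3·6 (b=6); 6→7: 3·7 = 21; 21−1 = 20
i=3: 20 = 2·7 + 6 (b=7); 7→8: 2·8 + 6 = 22; 22−1 = 21
i=4: 21 = 2·8 + 5 (b=8); 8→9: 2·9 + 5 = 23; 23−1 = 22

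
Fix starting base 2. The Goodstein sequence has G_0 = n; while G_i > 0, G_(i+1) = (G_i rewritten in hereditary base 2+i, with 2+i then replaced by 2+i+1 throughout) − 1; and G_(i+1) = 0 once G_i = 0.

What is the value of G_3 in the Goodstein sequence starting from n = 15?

i=0: 15 = 2^(2 + 1) + 2^2 + 2 + 1 (b=2); 2→3: 3^(3 + 1) + 3^3 + 3 + 1 = 112; 112−1 = 111
i=1: 111 = 3^(3 + 1) + 3^3 + 3 (b=3); 3→4: 4^(4 + 1) + 4^4 + 4 = 1284; 1284−1 = 1283
i=2: 1283 = 4^(4 + 1) + 4^4 + 3 (b=4); 4→5: 5^(5 + 1) + 5^5 + 3 = 18753; 18753−1 = 18752
i=3: 18752 = 5^(5 + 1) + 5^5 + 2 (b=5); 5→6: 6^(6 + 1) + 6^6 + 2 = 326594; 326594−1 = 326593

18752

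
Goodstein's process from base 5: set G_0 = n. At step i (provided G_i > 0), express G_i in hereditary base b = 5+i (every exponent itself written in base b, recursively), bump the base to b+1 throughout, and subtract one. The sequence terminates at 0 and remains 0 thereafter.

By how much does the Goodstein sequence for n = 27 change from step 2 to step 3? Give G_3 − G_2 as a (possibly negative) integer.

14

i=0: 27 = 5^2 + 2 (b=5); 5→6: 6^2 + 2 = 38; 38−1 = 37
i=1: 37 = 6^2 + 1 (b=6); 6→7: 7^2 + 1 = 50; 50−1 = 49
i=2: 49 = 7^2 (b=7); 7→8: 8^2 = 64; 64−1 = 63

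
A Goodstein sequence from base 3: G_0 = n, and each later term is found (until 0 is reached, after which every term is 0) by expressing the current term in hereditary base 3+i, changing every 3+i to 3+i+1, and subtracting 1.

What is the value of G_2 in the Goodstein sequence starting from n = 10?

(0) 10|_3 = 3^2 + 1 ↦ 4^2 + 1|_4 = 17 ⇒ 16
(1) 16|_4 = 4^2 ↦ 5^2|_5 = 25 ⇒ 24
(2) 24|_5 = 4·5 + 4 ↦ 4·6 + 4|_6 = 28 ⇒ 27

24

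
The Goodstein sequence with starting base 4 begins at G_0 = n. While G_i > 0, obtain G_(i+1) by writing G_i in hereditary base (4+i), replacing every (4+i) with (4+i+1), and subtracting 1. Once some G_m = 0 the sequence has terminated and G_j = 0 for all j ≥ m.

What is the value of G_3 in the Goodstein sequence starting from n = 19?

49

(0) 19|_4 = 4^2 + 3 ↦ 5^2 + 3|_5 = 28 ⇒ 27
(1) 27|_5 = 5^2 + 2 ↦ 6^2 + 2|_6 = 38 ⇒ 37
(2) 37|_6 = 6^2 + 1 ↦ 7^2 + 1|_7 = 50 ⇒ 49
(3) 49|_7 = 7^2 ↦ 8^2|_8 = 64 ⇒ 63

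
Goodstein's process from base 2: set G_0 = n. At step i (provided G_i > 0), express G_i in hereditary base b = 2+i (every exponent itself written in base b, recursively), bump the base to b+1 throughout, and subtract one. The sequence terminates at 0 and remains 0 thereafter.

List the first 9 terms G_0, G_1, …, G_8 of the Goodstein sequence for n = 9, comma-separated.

i=0: 9 = 2^(2 + 1) + 1 (b=2); 2→3: 3^(3 + 1) + 1 = 82; 82−1 = 81
i=1: 81 = 3^(3 + 1) (b=3); 3→4: 4^(4 + 1) = 1024; 1024−1 = 1023
i=2: 1023 = 3·4^4 + 3·4^3 + 3·4^2 + 3·4 + 3 (b=4); 4→5: 3·5^5 + 3·5^3 + 3·5^2 + 3·5 + 3 = 9843; 9843−1 = 9842
i=3: 9842 = 3·5^5 + 3·5^3 + 3·5^2 + 3·5 + 2 (b=5); 5→6: 3·6^6 + 3·6^3 + 3·6^2 + 3·6 + 2 = 140744; 140744−1 = 140743
i=4: 140743 = 3·6^6 + 3·6^3 + 3·6^2 + 3·6 + 1 (b=6); 6→7: 3·7^7 + 3·7^3 + 3·7^2 + 3·7 + 1 = 2471827; 2471827−1 = 2471826
i=5: 2471826 = 3·7^7 + 3·7^3 + 3·7^2 + 3·7 (b=7); 7→8: 3·8^8 + 3·8^3 + 3·8^2 + 3·8 = 50333400; 50333400−1 = 50333399
i=6: 50333399 = 3·8^8 + 3·8^3 + 3·8^2 + 2·8 + 7 (b=8); 8→9: 3·9^9 + 3·9^3 + 3·9^2 + 2·9 + 7 = 1162263922; 1162263922−1 = 1162263921
i=7: 1162263921 = 3·9^9 + 3·9^3 + 3·9^2 + 2·9 + 6 (b=9); 9→10: 3·10^10 + 3·10^3 + 3·10^2 + 2·10 + 6 = 30000003326; 30000003326−1 = 30000003325

9, 81, 1023, 9842, 140743, 2471826, 50333399, 1162263921, 30000003325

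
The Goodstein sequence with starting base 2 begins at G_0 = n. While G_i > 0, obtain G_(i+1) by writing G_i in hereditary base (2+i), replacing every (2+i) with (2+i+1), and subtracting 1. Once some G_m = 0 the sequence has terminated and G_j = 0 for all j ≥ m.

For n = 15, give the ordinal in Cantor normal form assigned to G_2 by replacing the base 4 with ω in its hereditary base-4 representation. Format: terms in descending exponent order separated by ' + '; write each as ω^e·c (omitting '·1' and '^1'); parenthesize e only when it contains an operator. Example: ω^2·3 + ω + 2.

G_0 = 15. HB_2(15) = 2^(2 + 1) + 2^2 + 2 + 1. Bump = 112. G_1 = 111.
G_1 = 111. HB_3(111) = 3^(3 + 1) + 3^3 + 3. Bump = 1284. G_2 = 1283.
G_2 = 1283. HB_4(1283) = 4^(4 + 1) + 4^4 + 3. Bump = 18753. G_3 = 18752.

ω^(ω + 1) + ω^ω + 3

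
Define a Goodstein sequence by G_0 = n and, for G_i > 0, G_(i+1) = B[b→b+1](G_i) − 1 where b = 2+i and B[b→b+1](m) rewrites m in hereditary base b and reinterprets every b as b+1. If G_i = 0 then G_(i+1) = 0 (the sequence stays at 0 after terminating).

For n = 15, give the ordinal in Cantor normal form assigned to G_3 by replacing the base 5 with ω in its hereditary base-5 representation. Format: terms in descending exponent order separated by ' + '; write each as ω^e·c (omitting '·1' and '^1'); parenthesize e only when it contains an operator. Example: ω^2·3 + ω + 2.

ω^(ω + 1) + ω^ω + 2

[0] 15 ≡ 2^(2 + 1) + 2^2 + 2 + 1 (base 2). Lift 3: 112. −1: 111.
[1] 111 ≡ 3^(3 + 1) + 3^3 + 3 (base 3). Lift 4: 1284. −1: 1283.
[2] 1283 ≡ 4^(4 + 1) + 4^4 + 3 (base 4). Lift 5: 18753. −1: 18752.
[3] 18752 ≡ 5^(5 + 1) + 5^5 + 2 (base 5). Lift 6: 326594. −1: 326593.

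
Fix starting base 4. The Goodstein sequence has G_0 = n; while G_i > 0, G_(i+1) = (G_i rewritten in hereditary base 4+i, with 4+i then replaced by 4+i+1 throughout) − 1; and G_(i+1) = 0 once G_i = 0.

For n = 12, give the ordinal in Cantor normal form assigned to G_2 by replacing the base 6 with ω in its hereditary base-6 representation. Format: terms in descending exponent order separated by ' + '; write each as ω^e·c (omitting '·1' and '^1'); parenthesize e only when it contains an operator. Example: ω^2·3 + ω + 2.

i=0: 12 = 3·4 (b=4); 4→5: 3·5 = 15; 15−1 = 14
i=1: 14 = 2·5 + 4 (b=5); 5→6: 2·6 + 4 = 16; 16−1 = 15
i=2: 15 = 2·6 + 3 (b=6); 6→7: 2·7 + 3 = 17; 17−1 = 16

ω·2 + 3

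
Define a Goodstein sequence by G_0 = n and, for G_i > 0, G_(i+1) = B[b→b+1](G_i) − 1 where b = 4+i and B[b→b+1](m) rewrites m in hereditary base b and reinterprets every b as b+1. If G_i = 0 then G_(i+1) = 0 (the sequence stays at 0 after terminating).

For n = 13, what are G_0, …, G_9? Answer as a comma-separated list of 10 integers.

(0) 13|_4 = 3·4 + 1 ↦ 3·5 + 1|_5 = 16 ⇒ 15
(1) 15|_5 = 3·5 ↦ 3·6|_6 = 18 ⇒ 17
(2) 17|_6 = 2·6 + 5 ↦ 2·7 + 5|_7 = 19 ⇒ 18
(3) 18|_7 = 2·7 + 4 ↦ 2·8 + 4|_8 = 20 ⇒ 19
(4) 19|_8 = 2·8 + 3 ↦ 2·9 + 3|_9 = 21 ⇒ 20
(5) 20|_9 = 2·9 + 2 ↦ 2·10 + 2|_10 = 22 ⇒ 21
(6) 21|_10 = 2·10 + 1 ↦ 2·11 + 1|_11 = 23 ⇒ 22
(7) 22|_11 = 2·11 ↦ 2·12|_12 = 24 ⇒ 23
(8) 23|_12 = 12 + 11 ↦ 13 + 11|_13 = 24 ⇒ 23

13, 15, 17, 18, 19, 20, 21, 22, 23, 23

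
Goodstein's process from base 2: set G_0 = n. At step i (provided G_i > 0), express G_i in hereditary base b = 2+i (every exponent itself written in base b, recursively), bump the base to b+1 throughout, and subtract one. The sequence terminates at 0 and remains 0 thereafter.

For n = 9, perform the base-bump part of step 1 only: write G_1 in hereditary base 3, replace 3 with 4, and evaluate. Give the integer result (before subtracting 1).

1024

i=0: 9 = 2^(2 + 1) + 1 (b=2); 2→3: 3^(3 + 1) + 1 = 82; 82−1 = 81
i=1: 81 = 3^(3 + 1) (b=3); 3→4: 4^(4 + 1) = 1024; 1024−1 = 1023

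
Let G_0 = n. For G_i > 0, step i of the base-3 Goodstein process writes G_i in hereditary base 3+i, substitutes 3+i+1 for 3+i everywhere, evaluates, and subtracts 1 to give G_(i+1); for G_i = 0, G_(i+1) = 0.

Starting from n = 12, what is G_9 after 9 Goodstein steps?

87

i=0: 12 = 3^2 + 3 (b=3); 3→4: 4^2 + 4 = 20; 20−1 = 19
i=1: 19 = 4^2 + 3 (b=4); 4→5: 5^2 + 3 = 28; 28−1 = 27
i=2: 27 = 5^2 + 2 (b=5); 5→6: 6^2 + 2 = 38; 38−1 = 37
i=3: 37 = 6^2 + 1 (b=6); 6→7: 7^2 + 1 = 50; 50−1 = 49
i=4: 49 = 7^2 (b=7); 7→8: 8^2 = 64; 64−1 = 63
i=5: 63 = 7·8 + 7 (b=8); 8→9: 7·9 + 7 = 70; 70−1 = 69
i=6: 69 = 7·9 + 6 (b=9); 9→10: 7·10 + 6 = 76; 76−1 = 75
i=7: 75 = 7·10 + 5 (b=10); 10→11: 7·11 + 5 = 82; 82−1 = 81
i=8: 81 = 7·11 + 4 (b=11); 11→12: 7·12 + 4 = 88; 88−1 = 87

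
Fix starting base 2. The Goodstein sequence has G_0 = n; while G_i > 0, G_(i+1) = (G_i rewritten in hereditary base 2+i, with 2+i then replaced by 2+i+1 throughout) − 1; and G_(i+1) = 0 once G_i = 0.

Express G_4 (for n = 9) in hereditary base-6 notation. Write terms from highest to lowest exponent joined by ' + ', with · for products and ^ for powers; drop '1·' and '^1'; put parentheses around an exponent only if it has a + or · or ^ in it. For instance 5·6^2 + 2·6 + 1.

3·6^6 + 3·6^3 + 3·6^2 + 3·6 + 1

i=0: 9 = 2^(2 + 1) + 1 (b=2); 2→3: 3^(3 + 1) + 1 = 82; 82−1 = 81
i=1: 81 = 3^(3 + 1) (b=3); 3→4: 4^(4 + 1) = 1024; 1024−1 = 1023
i=2: 1023 = 3·4^4 + 3·4^3 + 3·4^2 + 3·4 + 3 (b=4); 4→5: 3·5^5 + 3·5^3 + 3·5^2 + 3·5 + 3 = 9843; 9843−1 = 9842
i=3: 9842 = 3·5^5 + 3·5^3 + 3·5^2 + 3·5 + 2 (b=5); 5→6: 3·6^6 + 3·6^3 + 3·6^2 + 3·6 + 2 = 140744; 140744−1 = 140743
i=4: 140743 = 3·6^6 + 3·6^3 + 3·6^2 + 3·6 + 1 (b=6); 6→7: 3·7^7 + 3·7^3 + 3·7^2 + 3·7 + 1 = 2471827; 2471827−1 = 2471826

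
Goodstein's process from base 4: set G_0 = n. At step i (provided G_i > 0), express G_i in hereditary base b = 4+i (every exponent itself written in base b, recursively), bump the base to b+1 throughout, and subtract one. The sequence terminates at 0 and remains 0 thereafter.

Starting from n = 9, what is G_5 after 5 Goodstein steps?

i=0: 9 = 2·4 + 1 (b=4); 4→5: 2·5 + 1 = 11; 11−1 = 10
i=1: 10 = 2·5 (b=5); 5→6: 2·6 = 12; 12−1 = 11
i=2: 11 = 6 + 5 (b=6); 6→7: 7 + 5 = 12; 12−1 = 11
i=3: 11 = 7 + 4 (b=7); 7→8: 8 + 4 = 12; 12−1 = 11
i=4: 11 = 8 + 3 (b=8); 8→9: 9 + 3 = 12; 12−1 = 11
i=5: 11 = 9 + 2 (b=9); 9→10: 10 + 2 = 12; 12−1 = 11

11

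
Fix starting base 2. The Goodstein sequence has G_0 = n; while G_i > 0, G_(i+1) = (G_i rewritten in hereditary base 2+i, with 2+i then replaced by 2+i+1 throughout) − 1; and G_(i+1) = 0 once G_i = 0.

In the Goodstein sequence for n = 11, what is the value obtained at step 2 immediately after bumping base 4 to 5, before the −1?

15628

11 —HB2→ 2^(2 + 1) + 2 + 1 —bump→ 3^(3 + 1) + 3 + 1 = 85 —(−1)→ 84
84 —HB3→ 3^(3 + 1) + 3 —bump→ 4^(4 + 1) + 4 = 1028 —(−1)→ 1027
1027 —HB4→ 4^(4 + 1) + 3 —bump→ 5^(5 + 1) + 3 = 15628 —(−1)→ 15627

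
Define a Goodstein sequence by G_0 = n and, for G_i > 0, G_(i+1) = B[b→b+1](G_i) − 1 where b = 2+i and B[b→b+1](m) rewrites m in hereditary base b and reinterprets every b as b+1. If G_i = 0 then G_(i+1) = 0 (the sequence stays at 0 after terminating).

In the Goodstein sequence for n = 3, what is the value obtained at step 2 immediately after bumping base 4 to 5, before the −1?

G_0=3  [base 2] 2 + 1  →[2↦3]→  3 + 1 = 4  −1 ⇒ G_1=3
G_1=3  [base 3] 3  →[3↦4]→  4 = 4  −1 ⇒ G_2=3
G_2=3  [base 4] 3  →[4↦5]→  3 = 3  −1 ⇒ G_3=2

3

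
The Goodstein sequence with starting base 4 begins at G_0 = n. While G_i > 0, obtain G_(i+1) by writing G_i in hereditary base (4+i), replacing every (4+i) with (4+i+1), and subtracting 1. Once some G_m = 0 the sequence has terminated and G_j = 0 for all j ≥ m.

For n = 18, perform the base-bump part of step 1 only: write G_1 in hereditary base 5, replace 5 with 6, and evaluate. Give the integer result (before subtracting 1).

G_0=18  [base 4] 4^2 + 2  →[4↦5]→  5^2 + 2 = 27  −1 ⇒ G_1=26
G_1=26  [base 5] 5^2 + 1  →[5↦6]→  6^2 + 1 = 37  −1 ⇒ G_2=36

37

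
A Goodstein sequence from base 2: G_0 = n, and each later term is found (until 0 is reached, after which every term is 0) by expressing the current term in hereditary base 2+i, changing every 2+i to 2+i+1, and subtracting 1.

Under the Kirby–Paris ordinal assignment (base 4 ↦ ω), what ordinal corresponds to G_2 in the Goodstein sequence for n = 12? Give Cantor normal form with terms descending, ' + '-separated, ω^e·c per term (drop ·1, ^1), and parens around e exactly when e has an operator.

ω^(ω + 1) + ω^2·2 + ω·2 + 1

base 2: 12 = 2^(2 + 1) + 2^2; at 3: 3^(3 + 1) + 3^3 = 108; next = 107
base 3: 107 = 3^(3 + 1) + 2·3^2 + 2·3 + 2; at 4: 4^(4 + 1) + 2·4^2 + 2·4 + 2 = 1066; next = 1065
base 4: 1065 = 4^(4 + 1) + 2·4^2 + 2·4 + 1; at 5: 5^(5 + 1) + 2·5^2 + 2·5 + 1 = 15686; next = 15685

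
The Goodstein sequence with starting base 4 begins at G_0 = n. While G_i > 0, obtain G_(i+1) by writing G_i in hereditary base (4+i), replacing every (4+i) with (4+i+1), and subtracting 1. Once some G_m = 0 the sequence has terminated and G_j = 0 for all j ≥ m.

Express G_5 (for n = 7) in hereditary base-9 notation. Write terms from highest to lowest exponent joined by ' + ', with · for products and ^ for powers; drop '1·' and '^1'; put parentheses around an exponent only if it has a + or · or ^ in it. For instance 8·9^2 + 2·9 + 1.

6

G_0=7  [base 4] 4 + 3  →[4↦5]→  5 + 3 = 8  −1 ⇒ G_1=7
G_1=7  [base 5] 5 + 2  →[5↦6]→  6 + 2 = 8  −1 ⇒ G_2=7
G_2=7  [base 6] 6 + 1  →[6↦7]→  7 + 1 = 8  −1 ⇒ G_3=7
G_3=7  [base 7] 7  →[7↦8]→  8 = 8  −1 ⇒ G_4=7
G_4=7  [base 8] 7  →[8↦9]→  7 = 7  −1 ⇒ G_5=6
G_5=6  [base 9] 6  →[9↦10]→  6 = 6  −1 ⇒ G_6=5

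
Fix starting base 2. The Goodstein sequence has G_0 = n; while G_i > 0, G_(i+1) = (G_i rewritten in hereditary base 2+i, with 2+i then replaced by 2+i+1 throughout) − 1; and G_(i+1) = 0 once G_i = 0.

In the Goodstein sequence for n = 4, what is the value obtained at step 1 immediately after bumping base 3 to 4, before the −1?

[0] 4 ≡ 2^2 (base 2). Lift 3: 27. −1: 26.
[1] 26 ≡ 2·3^2 + 2·3 + 2 (base 3). Lift 4: 42. −1: 41.

42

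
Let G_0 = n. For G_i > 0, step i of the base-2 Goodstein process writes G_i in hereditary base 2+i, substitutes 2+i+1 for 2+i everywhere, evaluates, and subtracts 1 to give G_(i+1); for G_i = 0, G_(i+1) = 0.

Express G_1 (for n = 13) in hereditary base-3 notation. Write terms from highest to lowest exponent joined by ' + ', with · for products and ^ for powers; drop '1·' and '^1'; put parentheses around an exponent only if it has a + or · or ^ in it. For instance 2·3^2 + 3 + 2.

3^(3 + 1) + 3^3

13 —HB2→ 2^(2 + 1) + 2^2 + 1 —bump→ 3^(3 + 1) + 3^3 + 1 = 109 —(−1)→ 108
108 —HB3→ 3^(3 + 1) + 3^3 —bump→ 4^(4 + 1) + 4^4 = 1280 —(−1)→ 1279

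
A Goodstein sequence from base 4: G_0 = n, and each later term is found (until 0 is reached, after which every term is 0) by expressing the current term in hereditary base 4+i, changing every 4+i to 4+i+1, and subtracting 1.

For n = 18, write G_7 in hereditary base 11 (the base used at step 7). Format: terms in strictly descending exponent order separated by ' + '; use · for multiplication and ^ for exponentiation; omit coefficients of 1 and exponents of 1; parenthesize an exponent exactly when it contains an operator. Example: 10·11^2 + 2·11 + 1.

18 —HB4→ 4^2 + 2 —bump→ 5^2 + 2 = 27 —(−1)→ 26
26 —HB5→ 5^2 + 1 —bump→ 6^2 + 1 = 37 —(−1)→ 36
36 —HB6→ 6^2 —bump→ 7^2 = 49 —(−1)→ 48
48 —HB7→ 6·7 + 6 —bump→ 6·8 + 6 = 54 —(−1)→ 53
53 —HB8→ 6·8 + 5 —bump→ 6·9 + 5 = 59 —(−1)→ 58
58 —HB9→ 6·9 + 4 —bump→ 6·10 + 4 = 64 —(−1)→ 63
63 —HB10→ 6·10 + 3 —bump→ 6·11 + 3 = 69 —(−1)→ 68
68 —HB11→ 6·11 + 2 —bump→ 6·12 + 2 = 74 —(−1)→ 73

6·11 + 2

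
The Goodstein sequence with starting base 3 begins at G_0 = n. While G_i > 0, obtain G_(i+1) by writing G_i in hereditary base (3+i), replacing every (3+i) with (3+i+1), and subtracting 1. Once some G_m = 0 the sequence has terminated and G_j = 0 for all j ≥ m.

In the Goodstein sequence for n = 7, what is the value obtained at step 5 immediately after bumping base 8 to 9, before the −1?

10

(0) 7|_3 = 2·3 + 1 ↦ 2·4 + 1|_4 = 9 ⇒ 8
(1) 8|_4 = 2·4 ↦ 2·5|_5 = 10 ⇒ 9
(2) 9|_5 = 5 + 4 ↦ 6 + 4|_6 = 10 ⇒ 9
(3) 9|_6 = 6 + 3 ↦ 7 + 3|_7 = 10 ⇒ 9
(4) 9|_7 = 7 + 2 ↦ 8 + 2|_8 = 10 ⇒ 9
(5) 9|_8 = 8 + 1 ↦ 9 + 1|_9 = 10 ⇒ 9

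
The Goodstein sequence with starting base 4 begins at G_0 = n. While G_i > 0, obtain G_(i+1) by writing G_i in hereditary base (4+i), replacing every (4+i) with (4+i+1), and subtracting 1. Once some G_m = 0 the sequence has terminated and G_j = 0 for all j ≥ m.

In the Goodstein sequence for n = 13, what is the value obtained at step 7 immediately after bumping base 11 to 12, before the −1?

24

base 4: 13 = 3·4 + 1; at 5: 3·5 + 1 = 16; next = 15
base 5: 15 = 3·5; at 6: 3·6 = 18; next = 17
base 6: 17 = 2·6 + 5; at 7: 2·7 + 5 = 19; next = 18
base 7: 18 = 2·7 + 4; at 8: 2·8 + 4 = 20; next = 19
base 8: 19 = 2·8 + 3; at 9: 2·9 + 3 = 21; next = 20
base 9: 20 = 2·9 + 2; at 10: 2·10 + 2 = 22; next = 21
base 10: 21 = 2·10 + 1; at 11: 2·11 + 1 = 23; next = 22
base 11: 22 = 2·11; at 12: 2·12 = 24; next = 23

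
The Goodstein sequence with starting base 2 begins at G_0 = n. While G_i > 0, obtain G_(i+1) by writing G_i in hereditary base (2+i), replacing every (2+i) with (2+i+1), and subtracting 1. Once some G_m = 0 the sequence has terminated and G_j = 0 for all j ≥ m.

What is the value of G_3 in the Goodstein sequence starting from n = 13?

16092

G_0 = 13. HB_2(13) = 2^(2 + 1) + 2^2 + 1. Bump = 109. G_1 = 108.
G_1 = 108. HB_3(108) = 3^(3 + 1) + 3^3. Bump = 1280. G_2 = 1279.
G_2 = 1279. HB_4(1279) = 4^(4 + 1) + 3·4^3 + 3·4^2 + 3·4 + 3. Bump = 16093. G_3 = 16092.
G_3 = 16092. HB_5(16092) = 5^(5 + 1) + 3·5^3 + 3·5^2 + 3·5 + 2. Bump = 280712. G_4 = 280711.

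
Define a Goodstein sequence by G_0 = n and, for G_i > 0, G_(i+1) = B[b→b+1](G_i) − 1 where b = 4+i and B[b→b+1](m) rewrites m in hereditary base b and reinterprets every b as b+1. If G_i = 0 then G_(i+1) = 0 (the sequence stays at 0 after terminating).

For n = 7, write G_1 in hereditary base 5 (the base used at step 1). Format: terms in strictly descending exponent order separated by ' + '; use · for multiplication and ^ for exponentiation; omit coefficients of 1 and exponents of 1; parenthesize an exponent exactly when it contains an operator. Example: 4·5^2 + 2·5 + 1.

[0] 7 ≡ 4 + 3 (base 4). Lift 5: 8. −1: 7.
[1] 7 ≡ 5 + 2 (base 5). Lift 6: 8. −1: 7.

5 + 2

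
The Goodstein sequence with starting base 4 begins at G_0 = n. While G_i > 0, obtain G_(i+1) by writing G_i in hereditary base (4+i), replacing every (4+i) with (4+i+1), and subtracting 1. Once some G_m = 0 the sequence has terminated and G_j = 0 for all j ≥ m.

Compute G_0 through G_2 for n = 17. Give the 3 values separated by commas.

17, 25, 35

base 4: 17 = 4^2 + 1; at 5: 5^2 + 1 = 26; next = 25
base 5: 25 = 5^2; at 6: 6^2 = 36; next = 35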